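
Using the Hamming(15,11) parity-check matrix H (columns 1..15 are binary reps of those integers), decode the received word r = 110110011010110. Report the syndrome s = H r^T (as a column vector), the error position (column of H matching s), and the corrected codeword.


s = (1, 0, 1, 1)^T, error position = 11, corrected codeword c = 110110011000110

Compute s = H r^T mod 2 one row at a time:
  s_1 = 1 + 1 + 0 + 1 + 0 + 1 + 1 + 0 = 5 ≡ 1 (mod 2).
  s_2 = 1 + 1 + 0 + 0 + 0 + 1 + 1 + 0 = 4 ≡ 0 (mod 2).
  s_3 = 1 + 0 + 0 + 0 + 0 + 1 + 1 + 0 = 3 ≡ 1 (mod 2).
  s_4 = 1 + 0 + 1 + 0 + 1 + 1 + 1 + 0 = 5 ≡ 1 (mod 2).
s = (1, 0, 1, 1)^T — this equals column 11 of H (binary 1011), so error is at position 11.
Correct: flip bit 11 of r = 110110011010110 to get c = 110110011000110.


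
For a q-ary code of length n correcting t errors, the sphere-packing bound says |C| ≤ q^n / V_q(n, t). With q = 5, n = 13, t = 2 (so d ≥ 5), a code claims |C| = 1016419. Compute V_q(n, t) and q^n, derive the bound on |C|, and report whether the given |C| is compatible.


V_q(n, t) = 1301, q^n = 1220703125, Hamming bound = 938280, |C| = 1016419 > bound (violated).

Step 1: Compute V_q(n, t) = Σ_{j=0}^2 C(n, j) (q−1)^j.
  j = 0: C(13,0)·(4)^0 = 1·1 = 1.
  j = 1: C(13,1)·(4)^1 = 13·4 = 52.
  j = 2: C(13,2)·(4)^2 = 78·16 = 1248.
  V_q(n, t) = 1 + 52 + 1248 = 1301.
Step 2: q^n = 5^13 = 1220703125.
Step 3: Hamming bound ⌊q^n / V_q(n,t)⌋ = ⌊1220703125/1301⌋ = 938280.
Step 4: Compare |C| = 1016419 to 938280: violated.
The claimed |C| lies above the Hamming bound, so no 5-ary code of length 13 with d ≥ 5 can have 1016419 codewords.


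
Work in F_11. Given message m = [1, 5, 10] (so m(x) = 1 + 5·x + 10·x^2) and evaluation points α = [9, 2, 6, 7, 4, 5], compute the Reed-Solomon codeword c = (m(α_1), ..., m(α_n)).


c = [9, 7, 6, 9, 5, 1]

Message polynomial: m(x) = 1 + 5·x + 10·x^2 (mod 11).
For each evaluation point α_i, compute m(α_i) mod 11:
  α_1 = 9: Horner steps 10 → 7 → 9, so m(9) = 9.
  α_2 = 2: Horner steps 10 → 3 → 7, so m(2) = 7.
  α_3 = 6: Horner steps 10 → 10 → 6, so m(6) = 6.
  α_4 = 7: Horner steps 10 → 9 → 9, so m(7) = 9.
  α_5 = 4: Horner steps 10 → 1 → 5, so m(4) = 5.
  α_6 = 5: Horner steps 10 → 0 → 1, so m(5) = 1.
Codeword c = [9, 7, 6, 9, 5, 1] ∈ F_11^6.


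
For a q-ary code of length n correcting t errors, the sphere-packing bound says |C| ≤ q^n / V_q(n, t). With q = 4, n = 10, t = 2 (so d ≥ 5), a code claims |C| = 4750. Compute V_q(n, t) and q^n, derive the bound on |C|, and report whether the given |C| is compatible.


V_q(n, t) = 436, q^n = 1048576, Hamming bound = 2404, |C| = 4750 > bound (violated).

Step 1: Compute V_q(n, t) = Σ_{j=0}^2 C(n, j) (q−1)^j.
  j = 0: C(10,0)·(3)^0 = 1·1 = 1.
  j = 1: C(10,1)·(3)^1 = 10·3 = 30.
  j = 2: C(10,2)·(3)^2 = 45·9 = 405.
  V_q(n, t) = 1 + 30 + 405 = 436.
Step 2: q^n = 4^10 = 1048576.
Step 3: Hamming bound ⌊q^n / V_q(n,t)⌋ = ⌊1048576/436⌋ = 2404.
Step 4: Compare |C| = 4750 to 2404: violated.
The claimed |C| lies above the Hamming bound, so no 4-ary code of length 10 with d ≥ 5 can have 4750 codewords.


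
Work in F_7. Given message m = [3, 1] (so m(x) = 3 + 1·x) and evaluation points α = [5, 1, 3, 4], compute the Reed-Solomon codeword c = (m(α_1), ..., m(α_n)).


c = [1, 4, 6, 0]

Message polynomial: m(x) = 3 + 1·x (mod 7).
For each evaluation point α_i, compute m(α_i) mod 7:
  α_1 = 5: Horner steps 1 → 1, so m(5) = 1.
  α_2 = 1: Horner steps 1 → 4, so m(1) = 4.
  α_3 = 3: Horner steps 1 → 6, so m(3) = 6.
  α_4 = 4: Horner steps 1 → 0, so m(4) = 0.
Codeword c = [1, 4, 6, 0] ∈ F_7^4.


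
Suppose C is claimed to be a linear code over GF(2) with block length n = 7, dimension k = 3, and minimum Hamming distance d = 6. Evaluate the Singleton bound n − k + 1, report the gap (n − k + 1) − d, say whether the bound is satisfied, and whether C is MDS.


Singleton RHS = n − k + 1 = 5, slack = -1, bound violated (no such code; not MDS).

Singleton bound: d ≤ n − k + 1.
Here n = 7, k = 3, so n − k + 1 = 5.
Given d = 6, check d ≤ 5: NO.
Slack = (n − k + 1) − d = -1.
The slack is negative: d = 6 exceeds n − k + 1 = 5 by 1, so the Singleton bound is violated and no linear [7, 3, 6]_2 code can exist. In particular it is not MDS (MDS requires d = n − k + 1 exactly).
Description: the claimed parameters are [7, 3, 6]_2; such a code would be impossible (violates the Singleton bound).


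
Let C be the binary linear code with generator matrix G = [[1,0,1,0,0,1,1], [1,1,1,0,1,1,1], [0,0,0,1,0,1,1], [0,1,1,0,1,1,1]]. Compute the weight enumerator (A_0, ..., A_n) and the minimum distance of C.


Weight distribution: A_0 = 1, A_1 = 1, A_2 = 2, A_3 = 4, A_4 = 3, A_5 = 3, A_6 = 2. Minimum distance d = 1.

Enumerate all 2^4 = 16 messages m ∈ F_2^4.
For each, compute codeword c = mG in F_2^7, then tally its weight.
  m = 0000 → c = 0000000, weight = 0.
  m = 1000 → c = 1010011, weight = 4.
  m = 0100 → c = 1110111, weight = 6.
  m = 1100 → c = 0100100, weight = 2.
  m = 0010 → c = 0001011, weight = 3.
  m = 1010 → c = 1011000, weight = 3.
  m = 0110 → c = 1111100, weight = 5.
  m = 1110 → c = 0101111, weight = 5.
  m = 0001 → c = 0110111, weight = 5.
  m = 1001 → c = 1100100, weight = 3.
  m = 0101 → c = 1000000, weight = 1.
  m = 1101 → c = 0010011, weight = 3.
  m = 0011 → c = 0111100, weight = 4.
  m = 1011 → c = 1101111, weight = 6.
  m = 0111 → c = 1001011, weight = 4.
  m = 1111 → c = 0011000, weight = 2.
Tally weights:
  weight 0: 1 codewords.
  weight 1: 1 codewords.
  weight 2: 2 codewords.
  weight 3: 4 codewords.
  weight 4: 3 codewords.
  weight 5: 3 codewords.
  weight 6: 2 codewords.
Minimum distance d = smallest w > 0 with A_w > 0 = 1.
Sanity: Σ A_w = 16 = 2^4 = 16 ✓.


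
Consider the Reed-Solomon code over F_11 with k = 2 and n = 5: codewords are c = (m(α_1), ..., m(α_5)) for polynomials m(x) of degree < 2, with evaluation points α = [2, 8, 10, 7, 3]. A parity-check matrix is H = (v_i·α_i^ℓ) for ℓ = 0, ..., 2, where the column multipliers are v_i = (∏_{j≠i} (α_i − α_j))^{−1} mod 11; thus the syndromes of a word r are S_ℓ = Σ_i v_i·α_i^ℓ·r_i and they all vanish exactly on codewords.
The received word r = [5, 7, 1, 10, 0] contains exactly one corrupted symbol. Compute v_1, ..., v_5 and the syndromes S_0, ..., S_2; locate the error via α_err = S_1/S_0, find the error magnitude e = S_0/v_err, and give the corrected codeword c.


S = (10, 9, 7), error at position 1, error magnitude e = 2, c = [3, 7, 1, 10, 0].

Step 1: column multipliers v_i = (∏_{j≠i}(α_i − α_j))^{−1} mod 11.
  i = 1 (α = 2): (2−8)(2−10)(2−7)(2−3) = (−6)·(−8)·(−5)·(−1) = 240 ≡ 9, so v_1 = 9^{−1} = 5 (mod 11).
  i = 2 (α = 8): (8−2)(8−10)(8−7)(8−3) = 6·(−2)·1·5 = −60 ≡ 6, so v_2 = 6^{−1} = 2 (mod 11).
  i = 3 (α = 10): (10−2)(10−8)(10−7)(10−3) = 8·2·3·7 = 336 ≡ 6, so v_3 = 6^{−1} = 2 (mod 11).
  i = 4 (α = 7): (7−2)(7−8)(7−10)(7−3) = 5·(−1)·(−3)·4 = 60 ≡ 5, so v_4 = 5^{−1} = 9 (mod 11).
  i = 5 (α = 3): (3−2)(3−8)(3−10)(3−7) = 1·(−5)·(−7)·(−4) = −140 ≡ 3, so v_5 = 3^{−1} = 4 (mod 11).
  v = [5, 2, 2, 9, 4].
Step 2: syndromes of r = [5, 7, 1, 10, 0] (all sums mod 11).
  S_0 = Σ v_i r_i = 5·5 + 2·7 + 2·1 + 9·10 + 4·0 = 131 ≡ 10.
  S_1 = Σ v_i α_i r_i = 5·2·5 + 2·8·7 + 2·10·1 + 9·7·10 + 4·3·0 = 812 ≡ 9.
  α_i^2 mod 11 = [4, 9, 1, 5, 9].
  S_2 = Σ v_i α_i^2 r_i = 5·4·5 + 2·9·7 + 2·1·1 + 9·5·10 + 4·9·0 = 678 ≡ 7.
  S = (10, 9, 7) ≠ 0, so r is not a codeword (an error is present).
Step 3: locate the error. For a single error e at position i, S_ℓ = v_i·e·α_i^ℓ, so α_err = S_1/S_0.
  S_0^{−1} = 10^{−1} = 10 (mod 11), so α_err = 9·10 = 90 ≡ 2 = α_1. Error position i = 1.
  Consistency check: S_2/S_1 = 7·5 = 35 ≡ 2 = α_err ✓ (single-error assumption holds).
Step 4: error magnitude e = S_0/v_1 = S_0·∏_{j≠1}(α_1 − α_j) = 10·9 = 90 ≡ 2 (mod 11).
Step 5: correct position 1: c_1 = r_1 − e = 5 − 2 ≡ 3 (mod 11). Hence c = [3, 7, 1, 10, 0].
  Check: interpolating c through the α_i gives m(x) = 9 + 8·x (degree < 2) with m(α_i) = c_i for every i, so c is indeed a codeword.


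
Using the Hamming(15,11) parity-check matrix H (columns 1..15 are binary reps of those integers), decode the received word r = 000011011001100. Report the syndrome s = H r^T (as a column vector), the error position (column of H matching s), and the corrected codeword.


s = (0, 0, 1, 1)^T, error position = 3, corrected codeword c = 001011011001100

Compute s = H r^T mod 2 one row at a time:
  s_1 = 1 + 1 + 0 + 0 + 1 + 1 + 0 + 0 = 4 ≡ 0 (mod 2).
  s_2 = 0 + 1 + 1 + 0 + 1 + 1 + 0 + 0 = 4 ≡ 0 (mod 2).
  s_3 = 0 + 0 + 1 + 0 + 0 + 0 + 0 + 0 = 1 ≡ 1 (mod 2).
  s_4 = 0 + 0 + 1 + 0 + 1 + 0 + 1 + 0 = 3 ≡ 1 (mod 2).
s = (0, 0, 1, 1)^T — this equals column 3 of H (binary 0011), so error is at position 3.
Correct: flip bit 3 of r = 000011011001100 to get c = 001011011001100.


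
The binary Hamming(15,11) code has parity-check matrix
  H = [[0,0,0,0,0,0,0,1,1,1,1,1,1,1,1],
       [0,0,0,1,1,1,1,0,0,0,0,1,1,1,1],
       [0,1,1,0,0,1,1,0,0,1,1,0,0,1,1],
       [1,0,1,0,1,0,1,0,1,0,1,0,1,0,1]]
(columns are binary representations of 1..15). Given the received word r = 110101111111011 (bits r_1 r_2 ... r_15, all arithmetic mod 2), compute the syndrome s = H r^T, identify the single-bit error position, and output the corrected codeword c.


s = (1, 0, 1, 1)^T, error position = 11, corrected codeword c = 110101111101011

Compute s = H r^T mod 2 one row at a time:
  s_1 = 1 + 1 + 1 + 1 + 1 + 0 + 1 + 1 = 7 ≡ 1 (mod 2).
  s_2 = 1 + 0 + 1 + 1 + 1 + 0 + 1 + 1 = 6 ≡ 0 (mod 2).
  s_3 = 1 + 0 + 1 + 1 + 1 + 1 + 1 + 1 = 7 ≡ 1 (mod 2).
  s_4 = 1 + 0 + 0 + 1 + 1 + 1 + 0 + 1 = 5 ≡ 1 (mod 2).
s = (1, 0, 1, 1)^T — this equals column 11 of H (binary 1011), so error is at position 11.
Correct: flip bit 11 of r = 110101111111011 to get c = 110101111101011.


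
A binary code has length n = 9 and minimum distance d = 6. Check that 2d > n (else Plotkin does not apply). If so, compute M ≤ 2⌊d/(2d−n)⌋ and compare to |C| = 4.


Plotkin bound M ≤ 4; given |C| = 4 ≤ bound (satisfied).

Check applicability: 2d = 12, n = 9.
2d − n = 3 > 0, so Plotkin applies.
Compute d/(2d−n) = 6/3 ≈ 2.0000.
⌊d/(2d−n)⌋ = 2.
Plotkin bound: M ≤ 2·2 = 4.
Given |C| = 4, check: satisfied.
This |C| is at the Plotkin bound.


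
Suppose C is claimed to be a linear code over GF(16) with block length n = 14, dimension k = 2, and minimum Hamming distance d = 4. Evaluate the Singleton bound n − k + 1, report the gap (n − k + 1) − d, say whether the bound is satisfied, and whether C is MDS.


Singleton RHS = n − k + 1 = 13, slack = 9, bound satisfied, not MDS.

Singleton bound: d ≤ n − k + 1.
Here n = 14, k = 2, so n − k + 1 = 13.
Given d = 4, check d ≤ 13: YES.
Slack = (n − k + 1) − d = 9.
The code is NOT MDS (slack = 9 > 0).
Description: the claimed parameters are [14, 2, 4]_16; such a code would be non-MDS.


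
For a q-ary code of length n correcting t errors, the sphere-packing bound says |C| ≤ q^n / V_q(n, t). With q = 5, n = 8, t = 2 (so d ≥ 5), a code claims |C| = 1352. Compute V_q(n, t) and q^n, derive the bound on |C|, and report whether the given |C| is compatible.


V_q(n, t) = 481, q^n = 390625, Hamming bound = 812, |C| = 1352 > bound (violated).

Step 1: Compute V_q(n, t) = Σ_{j=0}^2 C(n, j) (q−1)^j.
  j = 0: C(8,0)·(4)^0 = 1·1 = 1.
  j = 1: C(8,1)·(4)^1 = 8·4 = 32.
  j = 2: C(8,2)·(4)^2 = 28·16 = 448.
  V_q(n, t) = 1 + 32 + 448 = 481.
Step 2: q^n = 5^8 = 390625.
Step 3: Hamming bound ⌊q^n / V_q(n,t)⌋ = ⌊390625/481⌋ = 812.
Step 4: Compare |C| = 1352 to 812: violated.
The claimed |C| lies above the Hamming bound, so no 5-ary code of length 8 with d ≥ 5 can have 1352 codewords.


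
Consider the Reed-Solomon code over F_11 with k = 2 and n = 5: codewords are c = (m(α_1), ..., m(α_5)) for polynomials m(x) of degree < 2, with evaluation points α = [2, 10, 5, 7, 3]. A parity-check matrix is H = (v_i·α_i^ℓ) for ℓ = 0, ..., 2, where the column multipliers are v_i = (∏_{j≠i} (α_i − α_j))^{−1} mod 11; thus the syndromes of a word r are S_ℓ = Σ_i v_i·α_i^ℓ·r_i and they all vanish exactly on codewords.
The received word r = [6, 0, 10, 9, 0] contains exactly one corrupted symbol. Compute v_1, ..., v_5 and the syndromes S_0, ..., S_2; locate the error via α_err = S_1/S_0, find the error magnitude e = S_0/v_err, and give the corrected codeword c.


S = (5, 6, 5), error at position 2, error magnitude e = 9, c = [6, 2, 10, 9, 0].

Step 1: column multipliers v_i = (∏_{j≠i}(α_i − α_j))^{−1} mod 11.
  i = 1 (α = 2): (2−10)(2−5)(2−7)(2−3) = (−8)·(−3)·(−5)·(−1) = 120 ≡ 10, so v_1 = 10^{−1} = 10 (mod 11).
  i = 2 (α = 10): (10−2)(10−5)(10−7)(10−3) = 8·5·3·7 = 840 ≡ 4, so v_2 = 4^{−1} = 3 (mod 11).
  i = 3 (α = 5): (5−2)(5−10)(5−7)(5−3) = 3·(−5)·(−2)·2 = 60 ≡ 5, so v_3 = 5^{−1} = 9 (mod 11).
  i = 4 (α = 7): (7−2)(7−10)(7−5)(7−3) = 5·(−3)·2·4 = −120 ≡ 1, so v_4 = 1^{−1} = 1 (mod 11).
  i = 5 (α = 3): (3−2)(3−10)(3−5)(3−7) = 1·(−7)·(−2)·(−4) = −56 ≡ 10, so v_5 = 10^{−1} = 10 (mod 11).
  v = [10, 3, 9, 1, 10].
Step 2: syndromes of r = [6, 0, 10, 9, 0] (all sums mod 11).
  S_0 = Σ v_i r_i = 10·6 + 3·0 + 9·10 + 1·9 + 10·0 = 159 ≡ 5.
  S_1 = Σ v_i α_i r_i = 10·2·6 + 3·10·0 + 9·5·10 + 1·7·9 + 10·3·0 = 633 ≡ 6.
  α_i^2 mod 11 = [4, 1, 3, 5, 9].
  S_2 = Σ v_i α_i^2 r_i = 10·4·6 + 3·1·0 + 9·3·10 + 1·5·9 + 10·9·0 = 555 ≡ 5.
  S = (5, 6, 5) ≠ 0, so r is not a codeword (an error is present).
Step 3: locate the error. For a single error e at position i, S_ℓ = v_i·e·α_i^ℓ, so α_err = S_1/S_0.
  S_0^{−1} = 5^{−1} = 9 (mod 11), so α_err = 6·9 = 54 ≡ 10 = α_2. Error position i = 2.
  Consistency check: S_2/S_1 = 5·2 = 10 ≡ 10 = α_err ✓ (single-error assumption holds).
Step 4: error magnitude e = S_0/v_2 = S_0·∏_{j≠2}(α_2 − α_j) = 5·4 = 20 ≡ 9 (mod 11).
Step 5: correct position 2: c_2 = r_2 − e = 0 − 9 ≡ 2 (mod 11). Hence c = [6, 2, 10, 9, 0].
  Check: interpolating c through the α_i gives m(x) = 7 + 5·x (degree < 2) with m(α_i) = c_i for every i, so c is indeed a codeword.


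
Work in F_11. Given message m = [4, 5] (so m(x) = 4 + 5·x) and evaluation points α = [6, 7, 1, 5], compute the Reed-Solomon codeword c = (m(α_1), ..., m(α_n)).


c = [1, 6, 9, 7]

Message polynomial: m(x) = 4 + 5·x (mod 11).
For each evaluation point α_i, compute m(α_i) mod 11:
  α_1 = 6: Horner steps 5 → 1, so m(6) = 1.
  α_2 = 7: Horner steps 5 → 6, so m(7) = 6.
  α_3 = 1: Horner steps 5 → 9, so m(1) = 9.
  α_4 = 5: Horner steps 5 → 7, so m(5) = 7.
Codeword c = [1, 6, 9, 7] ∈ F_11^4.


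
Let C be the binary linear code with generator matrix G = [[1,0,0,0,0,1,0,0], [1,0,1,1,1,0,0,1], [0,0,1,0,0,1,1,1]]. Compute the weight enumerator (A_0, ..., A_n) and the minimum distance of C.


Weight distribution: A_0 = 1, A_2 = 1, A_3 = 1, A_4 = 2, A_5 = 3. Minimum distance d = 2.

Enumerate all 2^3 = 8 messages m ∈ F_2^3.
For each, compute codeword c = mG in F_2^8, then tally its weight.
  m = 000 → c = 00000000, weight = 0.
  m = 100 → c = 10000100, weight = 2.
  m = 010 → c = 10111001, weight = 5.
  m = 110 → c = 00111101, weight = 5.
  m = 001 → c = 00100111, weight = 4.
  m = 101 → c = 10100011, weight = 4.
  m = 011 → c = 10011110, weight = 5.
  m = 111 → c = 00011010, weight = 3.
Tally weights:
  weight 0: 1 codewords.
  weight 2: 1 codewords.
  weight 3: 1 codewords.
  weight 4: 2 codewords.
  weight 5: 3 codewords.
Minimum distance d = smallest w > 0 with A_w > 0 = 2.
Sanity: Σ A_w = 8 = 2^3 = 8 ✓.


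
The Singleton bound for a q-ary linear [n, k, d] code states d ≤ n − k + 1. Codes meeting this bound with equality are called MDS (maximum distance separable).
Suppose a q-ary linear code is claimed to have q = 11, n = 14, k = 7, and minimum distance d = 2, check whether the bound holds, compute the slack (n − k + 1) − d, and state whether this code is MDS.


Singleton RHS = n − k + 1 = 8, slack = 6, bound satisfied, not MDS.

Singleton bound: d ≤ n − k + 1.
Here n = 14, k = 7, so n − k + 1 = 8.
Given d = 2, check d ≤ 8: YES.
Slack = (n − k + 1) − d = 6.
The code is NOT MDS (slack = 6 > 0).
Description: the claimed parameters are [14, 7, 2]_11; such a code would be non-MDS.


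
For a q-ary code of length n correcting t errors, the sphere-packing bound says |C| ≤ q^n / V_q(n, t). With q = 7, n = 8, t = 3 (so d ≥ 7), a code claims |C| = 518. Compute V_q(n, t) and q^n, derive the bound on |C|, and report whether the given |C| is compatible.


V_q(n, t) = 13153, q^n = 5764801, Hamming bound = 438, |C| = 518 > bound (violated).

Step 1: Compute V_q(n, t) = Σ_{j=0}^3 C(n, j) (q−1)^j.
  j = 0: C(8,0)·(6)^0 = 1·1 = 1.
  j = 1: C(8,1)·(6)^1 = 8·6 = 48.
  j = 2: C(8,2)·(6)^2 = 28·36 = 1008.
  j = 3: C(8,3)·(6)^3 = 56·216 = 12096.
  V_q(n, t) = 1 + 48 + 1008 + 12096 = 13153.
Step 2: q^n = 7^8 = 5764801.
Step 3: Hamming bound ⌊q^n / V_q(n,t)⌋ = ⌊5764801/13153⌋ = 438.
Step 4: Compare |C| = 518 to 438: violated.
The claimed |C| lies above the Hamming bound, so no 7-ary code of length 8 with d ≥ 7 can have 518 codewords.


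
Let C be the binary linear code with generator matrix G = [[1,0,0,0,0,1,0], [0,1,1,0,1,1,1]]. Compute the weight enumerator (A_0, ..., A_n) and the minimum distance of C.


Weight distribution: A_0 = 1, A_2 = 1, A_5 = 2. Minimum distance d = 2.

Enumerate all 2^2 = 4 messages m ∈ F_2^2.
For each, compute codeword c = mG in F_2^7, then tally its weight.
  m = 00 → c = 0000000, weight = 0.
  m = 10 → c = 1000010, weight = 2.
  m = 01 → c = 0110111, weight = 5.
  m = 11 → c = 1110101, weight = 5.
Tally weights:
  weight 0: 1 codewords.
  weight 2: 1 codewords.
  weight 5: 2 codewords.
Minimum distance d = smallest w > 0 with A_w > 0 = 2.
Sanity: Σ A_w = 4 = 2^2 = 4 ✓.


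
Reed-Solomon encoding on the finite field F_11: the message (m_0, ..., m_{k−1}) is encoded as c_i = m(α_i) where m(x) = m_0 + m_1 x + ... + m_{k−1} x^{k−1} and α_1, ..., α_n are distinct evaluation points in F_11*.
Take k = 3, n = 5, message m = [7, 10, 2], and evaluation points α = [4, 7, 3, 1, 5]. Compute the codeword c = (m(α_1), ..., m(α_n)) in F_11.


c = [2, 10, 0, 8, 8]

Message polynomial: m(x) = 7 + 10·x + 2·x^2 (mod 11).
For each evaluation point α_i, compute m(α_i) mod 11:
  α_1 = 4: Horner steps 2 → 7 → 2, so m(4) = 2.
  α_2 = 7: Horner steps 2 → 2 → 10, so m(7) = 10.
  α_3 = 3: Horner steps 2 → 5 → 0, so m(3) = 0.
  α_4 = 1: Horner steps 2 → 1 → 8, so m(1) = 8.
  α_5 = 5: Horner steps 2 → 9 → 8, so m(5) = 8.
Codeword c = [2, 10, 0, 8, 8] ∈ F_11^5.


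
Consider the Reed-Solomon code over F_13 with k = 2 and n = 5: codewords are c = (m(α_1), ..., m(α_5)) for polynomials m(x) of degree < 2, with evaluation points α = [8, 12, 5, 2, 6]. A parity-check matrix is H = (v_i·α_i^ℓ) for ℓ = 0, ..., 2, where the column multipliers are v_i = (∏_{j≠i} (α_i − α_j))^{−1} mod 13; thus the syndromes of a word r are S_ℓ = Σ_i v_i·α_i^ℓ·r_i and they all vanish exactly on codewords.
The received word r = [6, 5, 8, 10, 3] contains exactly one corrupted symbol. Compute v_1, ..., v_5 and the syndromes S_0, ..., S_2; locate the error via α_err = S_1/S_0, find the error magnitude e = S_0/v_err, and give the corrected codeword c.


S = (2, 11, 2), error at position 2, error magnitude e = 6, c = [6, 12, 8, 10, 3].

Step 1: column multipliers v_i = (∏_{j≠i}(α_i − α_j))^{−1} mod 13.
  i = 1 (α = 8): (8−12)(8−5)(8−2)(8−6) = (−4)·3·6·2 = −144 ≡ 12, so v_1 = 12^{−1} = 12 (mod 13).
  i = 2 (α = 12): (12−8)(12−5)(12−2)(12−6) = 4·7·10·6 = 1680 ≡ 3, so v_2 = 3^{−1} = 9 (mod 13).
  i = 3 (α = 5): (5−8)(5−12)(5−2)(5−6) = (−3)·(−7)·3·(−1) = −63 ≡ 2, so v_3 = 2^{−1} = 7 (mod 13).
  i = 4 (α = 2): (2−8)(2−12)(2−5)(2−6) = (−6)·(−10)·(−3)·(−4) = 720 ≡ 5, so v_4 = 5^{−1} = 8 (mod 13).
  i = 5 (α = 6): (6−8)(6−12)(6−5)(6−2) = (−2)·(−6)·1·4 = 48 ≡ 9, so v_5 = 9^{−1} = 3 (mod 13).
  v = [12, 9, 7, 8, 3].
Step 2: syndromes of r = [6, 5, 8, 10, 3] (all sums mod 13).
  S_0 = Σ v_i r_i = 12·6 + 9·5 + 7·8 + 8·10 + 3·3 = 262 ≡ 2.
  S_1 = Σ v_i α_i r_i = 12·8·6 + 9·12·5 + 7·5·8 + 8·2·10 + 3·6·3 = 1610 ≡ 11.
  α_i^2 mod 13 = [12, 1, 12, 4, 10].
  S_2 = Σ v_i α_i^2 r_i = 12·12·6 + 9·1·5 + 7·12·8 + 8·4·10 + 3·10·3 = 1991 ≡ 2.
  S = (2, 11, 2) ≠ 0, so r is not a codeword (an error is present).
Step 3: locate the error. For a single error e at position i, S_ℓ = v_i·e·α_i^ℓ, so α_err = S_1/S_0.
  S_0^{−1} = 2^{−1} = 7 (mod 13), so α_err = 11·7 = 77 ≡ 12 = α_2. Error position i = 2.
  Consistency check: S_2/S_1 = 2·6 = 12 ≡ 12 = α_err ✓ (single-error assumption holds).
Step 4: error magnitude e = S_0/v_2 = S_0·∏_{j≠2}(α_2 − α_j) = 2·3 = 6 ≡ 6 (mod 13).
Step 5: correct position 2: c_2 = r_2 − e = 5 − 6 ≡ 12 (mod 13). Hence c = [6, 12, 8, 10, 3].
  Check: interpolating c through the α_i gives m(x) = 7 + 8·x (degree < 2) with m(α_i) = c_i for every i, so c is indeed a codeword.


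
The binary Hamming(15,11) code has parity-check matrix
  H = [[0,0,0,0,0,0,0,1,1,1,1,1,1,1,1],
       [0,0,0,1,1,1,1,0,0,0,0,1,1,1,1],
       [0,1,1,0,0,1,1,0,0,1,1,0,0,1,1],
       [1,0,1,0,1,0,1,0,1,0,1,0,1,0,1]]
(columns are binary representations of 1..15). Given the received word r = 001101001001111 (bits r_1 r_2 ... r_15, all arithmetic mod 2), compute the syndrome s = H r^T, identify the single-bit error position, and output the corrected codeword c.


s = (1, 0, 0, 0)^T, error position = 8, corrected codeword c = 001101011001111

Compute s = H r^T mod 2 one row at a time:
  s_1 = 0 + 1 + 0 + 0 + 1 + 1 + 1 + 1 = 5 ≡ 1 (mod 2).
  s_2 = 1 + 0 + 1 + 0 + 1 + 1 + 1 + 1 = 6 ≡ 0 (mod 2).
  s_3 = 0 + 1 + 1 + 0 + 0 + 0 + 1 + 1 = 4 ≡ 0 (mod 2).
  s_4 = 0 + 1 + 0 + 0 + 1 + 0 + 1 + 1 = 4 ≡ 0 (mod 2).
s = (1, 0, 0, 0)^T — this equals column 8 of H (binary 1000), so error is at position 8.
Correct: flip bit 8 of r = 001101001001111 to get c = 001101011001111.


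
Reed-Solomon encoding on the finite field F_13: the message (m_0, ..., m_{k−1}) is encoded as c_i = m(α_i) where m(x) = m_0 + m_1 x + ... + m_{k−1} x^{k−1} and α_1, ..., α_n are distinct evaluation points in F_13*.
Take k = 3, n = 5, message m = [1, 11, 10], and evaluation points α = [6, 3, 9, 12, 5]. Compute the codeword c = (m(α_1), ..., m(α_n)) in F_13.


c = [11, 7, 0, 0, 7]

Message polynomial: m(x) = 1 + 11·x + 10·x^2 (mod 13).
For each evaluation point α_i, compute m(α_i) mod 13:
  α_1 = 6: Horner steps 10 → 6 → 11, so m(6) = 11.
  α_2 = 3: Horner steps 10 → 2 → 7, so m(3) = 7.
  α_3 = 9: Horner steps 10 → 10 → 0, so m(9) = 0.
  α_4 = 12: Horner steps 10 → 1 → 0, so m(12) = 0.
  α_5 = 5: Horner steps 10 → 9 → 7, so m(5) = 7.
Codeword c = [11, 7, 0, 0, 7] ∈ F_13^5.


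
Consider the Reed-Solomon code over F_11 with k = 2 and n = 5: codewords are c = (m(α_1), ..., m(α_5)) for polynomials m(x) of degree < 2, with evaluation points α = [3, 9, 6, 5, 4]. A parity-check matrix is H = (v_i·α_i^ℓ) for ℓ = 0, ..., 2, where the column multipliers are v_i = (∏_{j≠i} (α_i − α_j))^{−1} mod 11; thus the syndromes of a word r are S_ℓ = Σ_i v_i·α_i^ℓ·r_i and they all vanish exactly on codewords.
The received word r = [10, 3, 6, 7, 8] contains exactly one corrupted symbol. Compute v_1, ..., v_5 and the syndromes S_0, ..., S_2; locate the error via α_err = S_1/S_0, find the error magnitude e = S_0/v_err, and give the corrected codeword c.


S = (4, 1, 3), error at position 1, error magnitude e = 1, c = [9, 3, 6, 7, 8].

Step 1: column multipliers v_i = (∏_{j≠i}(α_i − α_j))^{−1} mod 11.
  i = 1 (α = 3): (3−9)(3−6)(3−5)(3−4) = (−6)·(−3)·(−2)·(−1) = 36 ≡ 3, so v_1 = 3^{−1} = 4 (mod 11).
  i = 2 (α = 9): (9−3)(9−6)(9−5)(9−4) = 6·3·4·5 = 360 ≡ 8, so v_2 = 8^{−1} = 7 (mod 11).
  i = 3 (α = 6): (6−3)(6−9)(6−5)(6−4) = 3·(−3)·1·2 = −18 ≡ 4, so v_3 = 4^{−1} = 3 (mod 11).
  i = 4 (α = 5): (5−3)(5−9)(5−6)(5−4) = 2·(−4)·(−1)·1 = 8 ≡ 8, so v_4 = 8^{−1} = 7 (mod 11).
  i = 5 (α = 4): (4−3)(4−9)(4−6)(4−5) = 1·(−5)·(−2)·(−1) = −10 ≡ 1, so v_5 = 1^{−1} = 1 (mod 11).
  v = [4, 7, 3, 7, 1].
Step 2: syndromes of r = [10, 3, 6, 7, 8] (all sums mod 11).
  S_0 = Σ v_i r_i = 4·10 + 7·3 + 3·6 + 7·7 + 1·8 = 136 ≡ 4.
  S_1 = Σ v_i α_i r_i = 4·3·10 + 7·9·3 + 3·6·6 + 7·5·7 + 1·4·8 = 694 ≡ 1.
  α_i^2 mod 11 = [9, 4, 3, 3, 5].
  S_2 = Σ v_i α_i^2 r_i = 4·9·10 + 7·4·3 + 3·3·6 + 7·3·7 + 1·5·8 = 685 ≡ 3.
  S = (4, 1, 3) ≠ 0, so r is not a codeword (an error is present).
Step 3: locate the error. For a single error e at position i, S_ℓ = v_i·e·α_i^ℓ, so α_err = S_1/S_0.
  S_0^{−1} = 4^{−1} = 3 (mod 11), so α_err = 1·3 = 3 ≡ 3 = α_1. Error position i = 1.
  Consistency check: S_2/S_1 = 3·1 = 3 ≡ 3 = α_err ✓ (single-error assumption holds).
Step 4: error magnitude e = S_0/v_1 = S_0·∏_{j≠1}(α_1 − α_j) = 4·3 = 12 ≡ 1 (mod 11).
Step 5: correct position 1: c_1 = r_1 − e = 10 − 1 ≡ 9 (mod 11). Hence c = [9, 3, 6, 7, 8].
  Check: interpolating c through the α_i gives m(x) = 1 + 10·x (degree < 2) with m(α_i) = c_i for every i, so c is indeed a codeword.


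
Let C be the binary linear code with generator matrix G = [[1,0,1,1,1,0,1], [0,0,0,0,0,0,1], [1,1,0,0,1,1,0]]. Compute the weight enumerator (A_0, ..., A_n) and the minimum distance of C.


Weight distribution: A_0 = 1, A_1 = 1, A_4 = 3, A_5 = 3. Minimum distance d = 1.

Enumerate all 2^3 = 8 messages m ∈ F_2^3.
For each, compute codeword c = mG in F_2^7, then tally its weight.
  m = 000 → c = 0000000, weight = 0.
  m = 100 → c = 1011101, weight = 5.
  m = 010 → c = 0000001, weight = 1.
  m = 110 → c = 1011100, weight = 4.
  m = 001 → c = 1100110, weight = 4.
  m = 101 → c = 0111011, weight = 5.
  m = 011 → c = 1100111, weight = 5.
  m = 111 → c = 0111010, weight = 4.
Tally weights:
  weight 0: 1 codewords.
  weight 1: 1 codewords.
  weight 4: 3 codewords.
  weight 5: 3 codewords.
Minimum distance d = smallest w > 0 with A_w > 0 = 1.
Sanity: Σ A_w = 8 = 2^3 = 8 ✓.


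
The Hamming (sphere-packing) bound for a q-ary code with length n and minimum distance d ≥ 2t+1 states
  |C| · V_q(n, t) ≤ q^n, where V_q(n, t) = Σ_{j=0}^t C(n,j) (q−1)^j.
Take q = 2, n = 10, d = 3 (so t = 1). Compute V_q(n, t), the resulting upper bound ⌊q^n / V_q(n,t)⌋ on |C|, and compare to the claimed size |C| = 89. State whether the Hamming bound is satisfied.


V_q(n, t) = 11, q^n = 1024, Hamming bound = 93, |C| = 89 ≤ bound (satisfied).

Step 1: Compute V_q(n, t) = Σ_{j=0}^1 C(n, j) (q−1)^j.
  j = 0: C(10,0)·(1)^0 = 1·1 = 1.
  j = 1: C(10,1)·(1)^1 = 10·1 = 10.
  V_q(n, t) = 1 + 10 = 11.
Step 2: q^n = 2^10 = 1024.
Step 3: Hamming bound ⌊q^n / V_q(n,t)⌋ = ⌊1024/11⌋ = 93.
Step 4: Compare |C| = 89 to 93: satisfied.
The claimed |C| lies below the Hamming bound.


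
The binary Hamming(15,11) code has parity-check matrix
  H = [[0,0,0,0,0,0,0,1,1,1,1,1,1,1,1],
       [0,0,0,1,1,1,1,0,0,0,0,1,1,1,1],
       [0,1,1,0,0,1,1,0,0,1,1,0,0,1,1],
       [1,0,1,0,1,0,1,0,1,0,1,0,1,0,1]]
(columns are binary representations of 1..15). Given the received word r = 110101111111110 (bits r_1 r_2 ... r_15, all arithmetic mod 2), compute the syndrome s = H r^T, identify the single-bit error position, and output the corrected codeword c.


s = (1, 0, 0, 1)^T, error position = 9, corrected codeword c = 110101110111110

Compute s = H r^T mod 2 one row at a time:
  s_1 = 1 + 1 + 1 + 1 + 1 + 1 + 1 + 0 = 7 ≡ 1 (mod 2).
  s_2 = 1 + 0 + 1 + 1 + 1 + 1 + 1 + 0 = 6 ≡ 0 (mod 2).
  s_3 = 1 + 0 + 1 + 1 + 1 + 1 + 1 + 0 = 6 ≡ 0 (mod 2).
  s_4 = 1 + 0 + 0 + 1 + 1 + 1 + 1 + 0 = 5 ≡ 1 (mod 2).
s = (1, 0, 0, 1)^T — this equals column 9 of H (binary 1001), so error is at position 9.
Correct: flip bit 9 of r = 110101111111110 to get c = 110101110111110.


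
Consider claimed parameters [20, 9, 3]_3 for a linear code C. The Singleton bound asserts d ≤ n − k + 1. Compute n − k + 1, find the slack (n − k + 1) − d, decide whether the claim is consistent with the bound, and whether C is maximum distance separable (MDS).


Singleton RHS = n − k + 1 = 12, slack = 9, bound satisfied, not MDS.

Singleton bound: d ≤ n − k + 1.
Here n = 20, k = 9, so n − k + 1 = 12.
Given d = 3, check d ≤ 12: YES.
Slack = (n − k + 1) − d = 9.
The code is NOT MDS (slack = 9 > 0).
Description: the claimed parameters are [20, 9, 3]_3; such a code would be non-MDS.


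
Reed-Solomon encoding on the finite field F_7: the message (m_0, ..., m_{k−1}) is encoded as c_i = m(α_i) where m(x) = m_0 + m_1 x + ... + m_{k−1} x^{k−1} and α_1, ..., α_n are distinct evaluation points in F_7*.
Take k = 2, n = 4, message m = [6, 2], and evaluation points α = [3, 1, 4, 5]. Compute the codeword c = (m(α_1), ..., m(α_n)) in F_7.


c = [5, 1, 0, 2]

Message polynomial: m(x) = 6 + 2·x (mod 7).
For each evaluation point α_i, compute m(α_i) mod 7:
  α_1 = 3: Horner steps 2 → 5, so m(3) = 5.
  α_2 = 1: Horner steps 2 → 1, so m(1) = 1.
  α_3 = 4: Horner steps 2 → 0, so m(4) = 0.
  α_4 = 5: Horner steps 2 → 2, so m(5) = 2.
Codeword c = [5, 1, 0, 2] ∈ F_7^4.


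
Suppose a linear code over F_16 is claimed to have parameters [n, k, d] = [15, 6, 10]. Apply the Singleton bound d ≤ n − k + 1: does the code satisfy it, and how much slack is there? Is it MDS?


Singleton RHS = n − k + 1 = 10, slack = 0, bound satisfied, MDS.

Singleton bound: d ≤ n − k + 1.
Here n = 15, k = 6, so n − k + 1 = 10.
Given d = 10, check d ≤ 10: YES.
Slack = (n − k + 1) − d = 0.
The code is MDS (slack = 0).
Description: the claimed parameters are [15, 6, 10]_16; such a code would be MDS (meets Singleton bound).


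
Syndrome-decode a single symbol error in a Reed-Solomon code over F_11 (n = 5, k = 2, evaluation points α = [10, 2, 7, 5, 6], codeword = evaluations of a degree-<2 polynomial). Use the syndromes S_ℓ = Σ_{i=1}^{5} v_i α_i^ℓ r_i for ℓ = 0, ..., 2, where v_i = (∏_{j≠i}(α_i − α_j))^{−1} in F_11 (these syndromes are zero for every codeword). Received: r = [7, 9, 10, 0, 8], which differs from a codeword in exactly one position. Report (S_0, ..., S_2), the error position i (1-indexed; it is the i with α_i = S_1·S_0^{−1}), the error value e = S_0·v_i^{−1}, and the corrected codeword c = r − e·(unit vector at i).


S = (9, 8, 1), error at position 3, error magnitude e = 5, c = [7, 9, 5, 0, 8].

Step 1: column multipliers v_i = (∏_{j≠i}(α_i − α_j))^{−1} mod 11.
  i = 1 (α = 10): (10−2)(10−7)(10−5)(10−6) = 8·3·5·4 = 480 ≡ 7, so v_1 = 7^{−1} = 8 (mod 11).
  i = 2 (α = 2): (2−10)(2−7)(2−5)(2−6) = (−8)·(−5)·(−3)·(−4) = 480 ≡ 7, so v_2 = 7^{−1} = 8 (mod 11).
  i = 3 (α = 7): (7−10)(7−2)(7−5)(7−6) = (−3)·5·2·1 = −30 ≡ 3, so v_3 = 3^{−1} = 4 (mod 11).
  i = 4 (α = 5): (5−10)(5−2)(5−7)(5−6) = (−5)·3·(−2)·(−1) = −30 ≡ 3, so v_4 = 3^{−1} = 4 (mod 11).
  i = 5 (α = 6): (6−10)(6−2)(6−7)(6−5) = (−4)·4·(−1)·1 = 16 ≡ 5, so v_5 = 5^{−1} = 9 (mod 11).
  v = [8, 8, 4, 4, 9].
Step 2: syndromes of r = [7, 9, 10, 0, 8] (all sums mod 11).
  S_0 = Σ v_i r_i = 8·7 + 8·9 + 4·10 + 4·0 + 9·8 = 240 ≡ 9.
  S_1 = Σ v_i α_i r_i = 8·10·7 + 8·2·9 + 4·7·10 + 4·5·0 + 9·6·8 = 1416 ≡ 8.
  α_i^2 mod 11 = [1, 4, 5, 3, 3].
  S_2 = Σ v_i α_i^2 r_i = 8·1·7 + 8·4·9 + 4·5·10 + 4·3·0 + 9·3·8 = 760 ≡ 1.
  S = (9, 8, 1) ≠ 0, so r is not a codeword (an error is present).
Step 3: locate the error. For a single error e at position i, S_ℓ = v_i·e·α_i^ℓ, so α_err = S_1/S_0.
  S_0^{−1} = 9^{−1} = 5 (mod 11), so α_err = 8·5 = 40 ≡ 7 = α_3. Error position i = 3.
  Consistency check: S_2/S_1 = 1·7 = 7 ≡ 7 = α_err ✓ (single-error assumption holds).
Step 4: error magnitude e = S_0/v_3 = S_0·∏_{j≠3}(α_3 − α_j) = 9·3 = 27 ≡ 5 (mod 11).
Step 5: correct position 3: c_3 = r_3 − e = 10 − 5 ≡ 5 (mod 11). Hence c = [7, 9, 5, 0, 8].
  Check: interpolating c through the α_i gives m(x) = 4 + 8·x (degree < 2) with m(α_i) = c_i for every i, so c is indeed a codeword.


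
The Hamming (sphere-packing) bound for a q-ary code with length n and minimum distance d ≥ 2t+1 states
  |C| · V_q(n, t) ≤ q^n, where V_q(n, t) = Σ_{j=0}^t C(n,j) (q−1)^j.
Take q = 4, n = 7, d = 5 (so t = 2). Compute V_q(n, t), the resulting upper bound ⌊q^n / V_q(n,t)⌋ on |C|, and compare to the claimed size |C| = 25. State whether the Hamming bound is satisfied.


V_q(n, t) = 211, q^n = 16384, Hamming bound = 77, |C| = 25 ≤ bound (satisfied).

Step 1: Compute V_q(n, t) = Σ_{j=0}^2 C(n, j) (q−1)^j.
  j = 0: C(7,0)·(3)^0 = 1·1 = 1.
  j = 1: C(7,1)·(3)^1 = 7·3 = 21.
  j = 2: C(7,2)·(3)^2 = 21·9 = 189.
  V_q(n, t) = 1 + 21 + 189 = 211.
Step 2: q^n = 4^7 = 16384.
Step 3: Hamming bound ⌊q^n / V_q(n,t)⌋ = ⌊16384/211⌋ = 77.
Step 4: Compare |C| = 25 to 77: satisfied.
The claimed |C| lies below the Hamming bound.


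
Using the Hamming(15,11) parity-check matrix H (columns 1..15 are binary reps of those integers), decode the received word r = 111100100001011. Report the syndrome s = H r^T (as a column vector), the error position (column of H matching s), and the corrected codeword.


s = (1, 1, 1, 0)^T, error position = 14, corrected codeword c = 111100100001001

Compute s = H r^T mod 2 one row at a time:
  s_1 = 0 + 0 + 0 + 0 + 1 + 0 + 1 + 1 = 3 ≡ 1 (mod 2).
  s_2 = 1 + 0 + 0 + 1 + 1 + 0 + 1 + 1 = 5 ≡ 1 (mod 2).
  s_3 = 1 + 1 + 0 + 1 + 0 + 0 + 1 + 1 = 5 ≡ 1 (mod 2).
  s_4 = 1 + 1 + 0 + 1 + 0 + 0 + 0 + 1 = 4 ≡ 0 (mod 2).
s = (1, 1, 1, 0)^T — this equals column 14 of H (binary 1110), so error is at position 14.
Correct: flip bit 14 of r = 111100100001011 to get c = 111100100001001.


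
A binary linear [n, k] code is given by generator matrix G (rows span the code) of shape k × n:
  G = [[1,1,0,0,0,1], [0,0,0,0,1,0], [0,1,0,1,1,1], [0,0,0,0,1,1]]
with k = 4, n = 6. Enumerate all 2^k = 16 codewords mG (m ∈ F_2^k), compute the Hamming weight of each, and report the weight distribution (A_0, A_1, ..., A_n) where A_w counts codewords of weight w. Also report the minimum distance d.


Weight distribution: A_0 = 1, A_1 = 2, A_2 = 4, A_3 = 6, A_4 = 3. Minimum distance d = 1.

Enumerate all 2^4 = 16 messages m ∈ F_2^4.
For each, compute codeword c = mG in F_2^6, then tally its weight.
  m = 0000 → c = 000000, weight = 0.
  m = 1000 → c = 110001, weight = 3.
  m = 0100 → c = 000010, weight = 1.
  m = 1100 → c = 110011, weight = 4.
  m = 0010 → c = 010111, weight = 4.
  m = 1010 → c = 100110, weight = 3.
  m = 0110 → c = 010101, weight = 3.
  m = 1110 → c = 100100, weight = 2.
  m = 0001 → c = 000011, weight = 2.
  m = 1001 → c = 110010, weight = 3.
  m = 0101 → c = 000001, weight = 1.
  m = 1101 → c = 110000, weight = 2.
  m = 0011 → c = 010100, weight = 2.
  m = 1011 → c = 100101, weight = 3.
  m = 0111 → c = 010110, weight = 3.
  m = 1111 → c = 100111, weight = 4.
Tally weights:
  weight 0: 1 codewords.
  weight 1: 2 codewords.
  weight 2: 4 codewords.
  weight 3: 6 codewords.
  weight 4: 3 codewords.
Minimum distance d = smallest w > 0 with A_w > 0 = 1.
Sanity: Σ A_w = 16 = 2^4 = 16 ✓.


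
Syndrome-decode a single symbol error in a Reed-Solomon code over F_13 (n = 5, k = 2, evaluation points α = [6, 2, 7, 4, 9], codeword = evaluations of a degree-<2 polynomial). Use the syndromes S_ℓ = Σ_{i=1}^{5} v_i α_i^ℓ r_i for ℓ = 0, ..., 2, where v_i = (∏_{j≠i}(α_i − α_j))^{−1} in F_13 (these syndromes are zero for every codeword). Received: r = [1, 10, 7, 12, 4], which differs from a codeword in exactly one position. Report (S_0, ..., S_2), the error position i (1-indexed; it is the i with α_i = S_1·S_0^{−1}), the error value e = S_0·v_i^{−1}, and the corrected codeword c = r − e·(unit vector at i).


S = (2, 1, 7), error at position 3, error magnitude e = 5, c = [1, 10, 2, 12, 4].

Step 1: column multipliers v_i = (∏_{j≠i}(α_i − α_j))^{−1} mod 13.
  i = 1 (α = 6): (6−2)(6−7)(6−4)(6−9) = 4·(−1)·2·(−3) = 24 ≡ 11, so v_1 = 11^{−1} = 6 (mod 13).
  i = 2 (α = 2): (2−6)(2−7)(2−4)(2−9) = (−4)·(−5)·(−2)·(−7) = 280 ≡ 7, so v_2 = 7^{−1} = 2 (mod 13).
  i = 3 (α = 7): (7−6)(7−2)(7−4)(7−9) = 1·5·3·(−2) = −30 ≡ 9, so v_3 = 9^{−1} = 3 (mod 13).
  i = 4 (α = 4): (4−6)(4−2)(4−7)(4−9) = (−2)·2·(−3)·(−5) = −60 ≡ 5, so v_4 = 5^{−1} = 8 (mod 13).
  i = 5 (α = 9): (9−6)(9−2)(9−7)(9−4) = 3·7·2·5 = 210 ≡ 2, so v_5 = 2^{−1} = 7 (mod 13).
  v = [6, 2, 3, 8, 7].
Step 2: syndromes of r = [1, 10, 7, 12, 4] (all sums mod 13).
  S_0 = Σ v_i r_i = 6·1 + 2·10 + 3·7 + 8·12 + 7·4 = 171 ≡ 2.
  S_1 = Σ v_i α_i r_i = 6·6·1 + 2·2·10 + 3·7·7 + 8·4·12 + 7·9·4 = 859 ≡ 1.
  α_i^2 mod 13 = [10, 4, 10, 3, 3].
  S_2 = Σ v_i α_i^2 r_i = 6·10·1 + 2·4·10 + 3·10·7 + 8·3·12 + 7·3·4 = 722 ≡ 7.
  S = (2, 1, 7) ≠ 0, so r is not a codeword (an error is present).
Step 3: locate the error. For a single error e at position i, S_ℓ = v_i·e·α_i^ℓ, so α_err = S_1/S_0.
  S_0^{−1} = 2^{−1} = 7 (mod 13), so α_err = 1·7 = 7 ≡ 7 = α_3. Error position i = 3.
  Consistency check: S_2/S_1 = 7·1 = 7 ≡ 7 = α_err ✓ (single-error assumption holds).
Step 4: error magnitude e = S_0/v_3 = S_0·∏_{j≠3}(α_3 − α_j) = 2·9 = 18 ≡ 5 (mod 13).
Step 5: correct position 3: c_3 = r_3 − e = 7 − 5 ≡ 2 (mod 13). Hence c = [1, 10, 2, 12, 4].
  Check: interpolating c through the α_i gives m(x) = 8 + 1·x (degree < 2) with m(α_i) = c_i for every i, so c is indeed a codeword.


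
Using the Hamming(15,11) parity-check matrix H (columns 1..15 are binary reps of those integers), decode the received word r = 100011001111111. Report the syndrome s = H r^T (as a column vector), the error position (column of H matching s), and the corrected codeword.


s = (1, 0, 1, 0)^T, error position = 10, corrected codeword c = 100011001011111

Compute s = H r^T mod 2 one row at a time:
  s_1 = 0 + 1 + 1 + 1 + 1 + 1 + 1 + 1 = 7 ≡ 1 (mod 2).
  s_2 = 0 + 1 + 1 + 0 + 1 + 1 + 1 + 1 = 6 ≡ 0 (mod 2).
  s_3 = 0 + 0 + 1 + 0 + 1 + 1 + 1 + 1 = 5 ≡ 1 (mod 2).
  s_4 = 1 + 0 + 1 + 0 + 1 + 1 + 1 + 1 = 6 ≡ 0 (mod 2).
s = (1, 0, 1, 0)^T — this equals column 10 of H (binary 1010), so error is at position 10.
Correct: flip bit 10 of r = 100011001111111 to get c = 100011001011111.


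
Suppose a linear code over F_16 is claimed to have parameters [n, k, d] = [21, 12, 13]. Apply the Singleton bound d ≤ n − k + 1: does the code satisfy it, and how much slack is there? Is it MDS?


Singleton RHS = n − k + 1 = 10, slack = -3, bound violated (no such code; not MDS).

Singleton bound: d ≤ n − k + 1.
Here n = 21, k = 12, so n − k + 1 = 10.
Given d = 13, check d ≤ 10: NO.
Slack = (n − k + 1) − d = -3.
The slack is negative: d = 13 exceeds n − k + 1 = 10 by 3, so the Singleton bound is violated and no linear [21, 12, 13]_16 code can exist. In particular it is not MDS (MDS requires d = n − k + 1 exactly).
Description: the claimed parameters are [21, 12, 13]_16; such a code would be impossible (violates the Singleton bound).


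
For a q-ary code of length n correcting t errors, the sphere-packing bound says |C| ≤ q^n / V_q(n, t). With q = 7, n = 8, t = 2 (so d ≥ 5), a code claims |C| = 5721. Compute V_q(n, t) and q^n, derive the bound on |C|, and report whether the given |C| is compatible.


V_q(n, t) = 1057, q^n = 5764801, Hamming bound = 5453, |C| = 5721 > bound (violated).

Step 1: Compute V_q(n, t) = Σ_{j=0}^2 C(n, j) (q−1)^j.
  j = 0: C(8,0)·(6)^0 = 1·1 = 1.
  j = 1: C(8,1)·(6)^1 = 8·6 = 48.
  j = 2: C(8,2)·(6)^2 = 28·36 = 1008.
  V_q(n, t) = 1 + 48 + 1008 = 1057.
Step 2: q^n = 7^8 = 5764801.
Step 3: Hamming bound ⌊q^n / V_q(n,t)⌋ = ⌊5764801/1057⌋ = 5453.
Step 4: Compare |C| = 5721 to 5453: violated.
The claimed |C| lies above the Hamming bound, so no 7-ary code of length 8 with d ≥ 5 can have 5721 codewords.
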